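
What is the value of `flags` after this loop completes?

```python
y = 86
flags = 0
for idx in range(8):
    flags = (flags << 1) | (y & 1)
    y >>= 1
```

Reverse lowest 8 bits of 86
`flags` takes the values: 0 → 1 → 3 → 6 → 13 → 26 → 53 → 106

Answer: 106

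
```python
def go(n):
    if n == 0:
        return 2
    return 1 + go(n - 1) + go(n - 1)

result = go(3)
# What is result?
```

go(n) = 1 + 2·go(n-1), go(0)=2. Closed form: (2+1)·2^3 - 1 = 23.

Answer: 23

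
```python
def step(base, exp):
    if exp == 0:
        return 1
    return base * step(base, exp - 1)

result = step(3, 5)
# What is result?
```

step(3, 5) = 3 * 3 * 3 * 3 * 3 = 243

Answer: 243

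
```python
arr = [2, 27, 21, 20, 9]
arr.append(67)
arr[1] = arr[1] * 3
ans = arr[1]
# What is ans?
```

Trace:
`arr = [2, 27, 21, 20, 9]` → arr = [2, 27, 21, 20, 9]
`arr.append(67)` → arr = [2, 27, 21, 20, 9, 67]
`arr[1] = arr[1] * 3` → arr = [2, 81, 21, 20, 9, 67]
`ans = arr[1]` → ans = 81
So ans = 81

Answer: 81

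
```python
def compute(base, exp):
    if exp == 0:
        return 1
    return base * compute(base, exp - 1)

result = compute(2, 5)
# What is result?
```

compute(2, 5) = 2 * 2 * 2 * 2 * 2 = 32

Answer: 32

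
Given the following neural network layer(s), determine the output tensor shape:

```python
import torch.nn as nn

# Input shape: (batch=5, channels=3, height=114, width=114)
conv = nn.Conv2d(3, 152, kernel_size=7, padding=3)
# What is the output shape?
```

Input: (5, 3, 114, 114) -> Output: (5, 152, 114, 114)

Answer: (5, 152, 114, 114)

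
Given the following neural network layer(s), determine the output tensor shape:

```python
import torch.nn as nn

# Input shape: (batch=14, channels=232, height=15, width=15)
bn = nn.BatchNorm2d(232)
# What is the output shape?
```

Input: (14, 232, 15, 15) -> Output: (14, 232, 15, 15)

Answer: (14, 232, 15, 15)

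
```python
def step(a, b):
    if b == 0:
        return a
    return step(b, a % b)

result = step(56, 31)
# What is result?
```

step(56, 31) -> step(31, 25) -> step(25, 6) -> step(6, 1) -> step(1, 0) -> 1

Answer: 1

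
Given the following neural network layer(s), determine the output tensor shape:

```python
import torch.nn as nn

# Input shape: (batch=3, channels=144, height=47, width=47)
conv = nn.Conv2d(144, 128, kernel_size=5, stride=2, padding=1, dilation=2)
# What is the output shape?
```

Input: (3, 144, 47, 47) -> Output: (3, 128, 21, 21)

Answer: (3, 128, 21, 21)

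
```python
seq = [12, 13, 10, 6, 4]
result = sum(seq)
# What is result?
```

Trace:
`seq = [12, 13, 10, 6, 4]` → seq = [12, 13, 10, 6, 4]
`result = sum(seq)` → result = 45
So result = 45

Answer: 45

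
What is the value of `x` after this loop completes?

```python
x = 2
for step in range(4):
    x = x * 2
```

Multiply by 2, 4 times: 2 * 2^4 = 32
`x` takes the values: 2 → 4 → 8 → 16 → 32

Answer: 32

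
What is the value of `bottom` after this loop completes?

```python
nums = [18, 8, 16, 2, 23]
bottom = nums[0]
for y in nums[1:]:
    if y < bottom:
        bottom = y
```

Minimum of [18, 8, 16, 2, 23]
`bottom` takes the values: 18 → 8 → 2

Answer: 2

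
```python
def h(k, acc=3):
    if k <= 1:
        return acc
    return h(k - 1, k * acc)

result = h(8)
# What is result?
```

Accumulator trace (n, acc): (8, 3) -> (7, 24) -> (6, 168) -> (5, 1008) -> (4, 5040) -> (3, 20160) -> (2, 60480) -> (1, 120960) -> return 120960

Answer: 120960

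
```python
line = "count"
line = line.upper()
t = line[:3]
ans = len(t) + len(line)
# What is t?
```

Trace:
`line = "count"` → line = 'count'
`line = line.upper()` → line = 'COUNT'
`t = line[:3]` → t = 'COU'
`ans = len(t) + len(line)` → ans = 8
So t = 'COU'

Answer: 'COU'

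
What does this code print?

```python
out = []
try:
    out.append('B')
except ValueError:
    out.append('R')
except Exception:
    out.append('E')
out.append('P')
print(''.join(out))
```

Execution trace: 'B' (try body, no exception) → 'P' (after the try/except). Output: BP

Answer: BP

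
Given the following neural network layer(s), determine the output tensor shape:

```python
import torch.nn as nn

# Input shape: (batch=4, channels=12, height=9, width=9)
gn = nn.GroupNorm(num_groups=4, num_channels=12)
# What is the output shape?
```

Input: (4, 12, 9, 9) -> Output: (4, 12, 9, 9)

Answer: (4, 12, 9, 9)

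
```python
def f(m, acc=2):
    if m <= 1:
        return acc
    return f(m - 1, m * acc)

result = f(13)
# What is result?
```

Accumulator trace (n, acc): (13, 2) -> (12, 26) -> (11, 312) -> (10, 3432) -> (9, 34320) -> (8, 308880) -> (7, 2471040) -> (6, 17297280) -> (5, 103783680) -> (4, 518918400) -> (3, 2075673600) -> (2, 6227020800) -> (1, 12454041600) -> return 12454041600

Answer: 12454041600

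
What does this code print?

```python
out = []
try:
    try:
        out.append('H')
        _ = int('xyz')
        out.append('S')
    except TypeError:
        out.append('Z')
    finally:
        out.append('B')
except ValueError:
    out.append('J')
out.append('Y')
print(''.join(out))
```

Execution trace: 'H' (try body) → 'B' (finally) → 'J' (outer except ValueError) → 'Y' (after the try/except). Output: HBJY

Answer: HBJY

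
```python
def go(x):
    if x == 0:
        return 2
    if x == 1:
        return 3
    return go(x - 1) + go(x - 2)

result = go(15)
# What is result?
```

Build up from base cases: go(0)=2, go(1)=3, go(2)=5, go(3)=8, go(4)=13, go(5)=21, go(6)=34, ..., go(15)=2584

Answer: 2584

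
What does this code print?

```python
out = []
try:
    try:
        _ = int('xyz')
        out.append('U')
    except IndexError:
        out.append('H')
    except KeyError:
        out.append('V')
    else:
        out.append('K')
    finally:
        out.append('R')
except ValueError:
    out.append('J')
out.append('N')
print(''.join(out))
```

Execution trace: 'R' (finally) → 'J' (outer except ValueError) → 'N' (after the try/except). Output: RJN

Answer: RJN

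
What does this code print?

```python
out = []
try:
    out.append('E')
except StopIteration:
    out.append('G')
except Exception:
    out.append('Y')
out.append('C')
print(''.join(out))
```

Execution trace: 'E' (try body, no exception) → 'C' (after the try/except). Output: EC

Answer: EC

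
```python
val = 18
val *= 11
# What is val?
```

Trace:
`val = 18` → val = 18
`val *= 11` → val = 198
So val = 198

Answer: 198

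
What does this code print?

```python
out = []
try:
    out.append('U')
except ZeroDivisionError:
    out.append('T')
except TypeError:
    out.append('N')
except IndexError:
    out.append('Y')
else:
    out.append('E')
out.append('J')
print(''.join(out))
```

Execution trace: 'U' (try body, no exception) → 'E' (else) → 'J' (after the try/except). Output: UEJ

Answer: UEJ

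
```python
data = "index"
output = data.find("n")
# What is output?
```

Trace:
`data = "index"` → data = 'index'
`output = data.find("n")` → output = 1
So output = 1

Answer: 1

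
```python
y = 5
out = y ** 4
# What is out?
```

Trace:
`y = 5` → y = 5
`out = y ** 4` → out = 625
So out = 625

Answer: 625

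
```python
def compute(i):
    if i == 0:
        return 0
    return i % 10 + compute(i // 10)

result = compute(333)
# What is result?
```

Sum of digits of 333: 3 + 3 + 3 = 9

Answer: 9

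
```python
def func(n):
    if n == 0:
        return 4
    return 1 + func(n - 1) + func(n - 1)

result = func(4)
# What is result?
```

func(n) = 1 + 2·func(n-1), func(0)=4. Closed form: (4+1)·2^4 - 1 = 79.

Answer: 79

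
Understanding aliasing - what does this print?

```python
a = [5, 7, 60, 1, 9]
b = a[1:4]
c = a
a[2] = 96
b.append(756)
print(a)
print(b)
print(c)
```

Key concept: slice vs alias.
Step by step:
`a = [5, 7, 60, 1, 9]` → a = [5, 7, 60, 1, 9]
`b = a[1:4]` → b = [7, 60, 1]
`c = a` → c = [5, 7, 60, 1, 9] (same object as a)
`a[2] = 96` → a = [5, 7, 96, 1, 9] (same object as c); c = [5, 7, 96, 1, 9] (same object as a)
`b.append(756)` → b = [7, 60, 1, 756]
`print(a)` → prints [5, 7, 96, 1, 9]
`print(b)` → prints [7, 60, 1, 756]
`print(c)` → prints [5, 7, 96, 1, 9]

Answer:
[5, 7, 96, 1, 9]
[7, 60, 1, 756]
[5, 7, 96, 1, 9]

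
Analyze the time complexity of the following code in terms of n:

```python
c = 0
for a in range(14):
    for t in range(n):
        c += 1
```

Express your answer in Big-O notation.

Each loop level contributes: 1 × n. Multiplying the contributions gives O(n).

Answer: O(n)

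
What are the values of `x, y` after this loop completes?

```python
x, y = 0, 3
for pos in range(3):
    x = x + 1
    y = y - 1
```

x goes 0→3, y goes 3→0
`x, y` takes the values: (0, 3) → (1, 3) → (1, 2) → (2, 2) → (2, 1) → (3, 1) → (3, 0)

Answer: 3, 0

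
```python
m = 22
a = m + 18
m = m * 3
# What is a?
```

Trace:
`m = 22` → m = 22
`a = m + 18` → a = 40
`m = m * 3` → m = 66
So a = 40

Answer: 40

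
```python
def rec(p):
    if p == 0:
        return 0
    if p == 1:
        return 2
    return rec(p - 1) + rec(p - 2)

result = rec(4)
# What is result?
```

Build up from base cases: rec(0)=0, rec(1)=2, rec(2)=2, rec(3)=4, rec(4)=6

Answer: 6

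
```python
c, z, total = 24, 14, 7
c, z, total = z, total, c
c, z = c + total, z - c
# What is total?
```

Trace:
`c, z, total = 24, 14, 7` → c = 24; z = 14; total = 7
`c, z, total = z, total, c` → c = 14; z = 7; total = 24
`c, z = c + total, z - c` → c = 38; z = -7
So total = 24

Answer: 24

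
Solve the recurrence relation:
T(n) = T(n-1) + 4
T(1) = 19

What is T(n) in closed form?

Unrolling: T(n) = T(1) + 4·(n-1) = 19 + 4(n-1) = 4n + 15.

Answer: T(n) = 4n + 15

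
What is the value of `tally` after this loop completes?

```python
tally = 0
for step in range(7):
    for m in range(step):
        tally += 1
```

Triangle number: 0+1+2+...+6
`tally` takes the values: 0 → 1 → 2 → 3 → 4 → 5 → 6 → 7 → 8 → 9 → 10 → 11 → 12 → 13 → 14 → 15 → 16 → 17 → 18 → 19 → 20 → 21

Answer: 21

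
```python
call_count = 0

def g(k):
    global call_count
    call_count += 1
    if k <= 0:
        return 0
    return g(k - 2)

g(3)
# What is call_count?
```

Linear recursion stepping by 2: 3 calls from k=3 down to ≤0.

Answer: 3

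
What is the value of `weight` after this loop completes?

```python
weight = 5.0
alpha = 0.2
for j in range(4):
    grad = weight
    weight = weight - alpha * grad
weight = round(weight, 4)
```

Gradient descent: w = 5.0 * (1 - 0.2)^4
`weight` takes the values: 5.0 → 4.0 → 3.2 → 2.56 → 2.048

Answer: 2.048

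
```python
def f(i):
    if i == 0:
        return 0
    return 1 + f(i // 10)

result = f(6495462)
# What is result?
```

Count of digits of 6495462: 7

Answer: 7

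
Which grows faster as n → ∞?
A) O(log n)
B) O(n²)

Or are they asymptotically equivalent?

O(log n) vs O(n²): Higher order terms dominate.

Answer: B) O(n²) grows faster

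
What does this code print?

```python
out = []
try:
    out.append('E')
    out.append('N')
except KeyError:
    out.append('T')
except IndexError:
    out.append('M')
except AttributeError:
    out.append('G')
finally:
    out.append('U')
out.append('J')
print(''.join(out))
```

Execution trace: 'E' (try body) → 'N' (try body, no exception) → 'U' (finally) → 'J' (after the try/except). Output: ENUJ

Answer: ENUJ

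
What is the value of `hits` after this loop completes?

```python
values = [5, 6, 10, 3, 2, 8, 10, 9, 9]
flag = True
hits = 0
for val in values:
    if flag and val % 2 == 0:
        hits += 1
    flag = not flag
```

Count even values at even positions
`hits` takes the values: 0 → 1 → 2 → 3

Answer: 3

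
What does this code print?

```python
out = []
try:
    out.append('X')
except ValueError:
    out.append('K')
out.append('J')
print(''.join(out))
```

Execution trace: 'X' (try body, no exception) → 'J' (after the try/except). Output: XJ

Answer: XJ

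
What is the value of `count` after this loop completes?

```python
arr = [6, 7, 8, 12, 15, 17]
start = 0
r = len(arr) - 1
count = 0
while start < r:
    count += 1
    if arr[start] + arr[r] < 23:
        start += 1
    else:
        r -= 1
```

Steps to find pair summing to 23
`count` takes the values: 0 → 1 → 2 → 3 → 4 → 5

Answer: 5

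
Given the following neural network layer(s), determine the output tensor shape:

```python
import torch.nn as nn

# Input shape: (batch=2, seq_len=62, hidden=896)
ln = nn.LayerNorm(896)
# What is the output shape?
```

Input: (2, 62, 896) -> Output: (2, 62, 896)

Answer: (2, 62, 896)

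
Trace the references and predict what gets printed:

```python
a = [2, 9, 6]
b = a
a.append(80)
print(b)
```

Key concept: basic list aliasing.
Step by step:
`a = [2, 9, 6]` → a = [2, 9, 6]
`b = a` → b = [2, 9, 6] (same object as a)
`a.append(80)` → a = [2, 9, 6, 80] (same object as b); b = [2, 9, 6, 80] (same object as a)
`print(b)` → prints [2, 9, 6, 80]

Answer: [2, 9, 6, 80]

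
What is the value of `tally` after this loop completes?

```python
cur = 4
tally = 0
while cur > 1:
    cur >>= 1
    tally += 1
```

Count right shifts until 1
`tally` takes the values: 0 → 1 → 2

Answer: 2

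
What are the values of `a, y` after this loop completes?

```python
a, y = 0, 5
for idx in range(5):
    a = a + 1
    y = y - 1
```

a goes 0→5, y goes 5→0
`a, y` takes the values: (0, 5) → (1, 5) → (1, 4) → (2, 4) → (2, 3) → (3, 3) → (3, 2) → (4, 2) → (4, 1) → (5, 1) → (5, 0)

Answer: 5, 0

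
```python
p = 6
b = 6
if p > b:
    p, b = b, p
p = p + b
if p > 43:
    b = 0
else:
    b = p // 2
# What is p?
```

Trace:
`p = 6` → p = 6
`b = 6` → b = 6
`if p > b: ...` → p > b is False → no variable changes
`p = p + b` → p = 12
`if p > 43: ...` → p > 43 is False, take else branch → no variable changes
So p = 12

Answer: 12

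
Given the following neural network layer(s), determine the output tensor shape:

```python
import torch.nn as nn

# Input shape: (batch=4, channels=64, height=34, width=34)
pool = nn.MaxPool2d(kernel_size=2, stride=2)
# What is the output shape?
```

Input: (4, 64, 34, 34) -> Output: (4, 64, 17, 17)

Answer: (4, 64, 17, 17)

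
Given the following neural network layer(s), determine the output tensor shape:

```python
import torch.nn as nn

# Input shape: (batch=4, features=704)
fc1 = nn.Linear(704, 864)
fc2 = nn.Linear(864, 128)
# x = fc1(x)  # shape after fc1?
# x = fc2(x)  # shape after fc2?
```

Input: (4, 704) -> after fc1: (4, 864) -> Output: (4, 128)

Answer: (4, 128)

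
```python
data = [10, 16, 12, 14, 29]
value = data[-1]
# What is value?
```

Trace:
`data = [10, 16, 12, 14, 29]` → data = [10, 16, 12, 14, 29]
`value = data[-1]` → value = 29
So value = 29

Answer: 29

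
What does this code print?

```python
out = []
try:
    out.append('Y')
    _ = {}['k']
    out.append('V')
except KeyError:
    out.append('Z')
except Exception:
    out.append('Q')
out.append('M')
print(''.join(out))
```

Execution trace: 'Y' (try body) → 'Z' (except KeyError) → 'M' (after the try/except). Output: YZM

Answer: YZM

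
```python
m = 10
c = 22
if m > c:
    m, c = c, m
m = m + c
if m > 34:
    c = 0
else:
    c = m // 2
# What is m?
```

Trace:
`m = 10` → m = 10
`c = 22` → c = 22
`if m > c: ...` → m > c is False → no variable changes
`m = m + c` → m = 32
`if m > 34: ...` → m > 34 is False, take else branch → c = 16
So m = 32

Answer: 32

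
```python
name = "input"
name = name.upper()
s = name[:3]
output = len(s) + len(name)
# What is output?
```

Trace:
`name = "input"` → name = 'input'
`name = name.upper()` → name = 'INPUT'
`s = name[:3]` → s = 'INP'
`output = len(s) + len(name)` → output = 8
So output = 8

Answer: 8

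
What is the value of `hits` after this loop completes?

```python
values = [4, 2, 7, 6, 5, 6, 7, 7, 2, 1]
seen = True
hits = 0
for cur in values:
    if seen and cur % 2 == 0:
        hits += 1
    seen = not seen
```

Count even values at even positions
`hits` takes the values: 0 → 1 → 2

Answer: 2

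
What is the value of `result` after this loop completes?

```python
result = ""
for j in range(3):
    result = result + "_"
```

Repeat '_' 3 times
`result` takes the values: "" → "_" → "__" → "___"

Answer: "___"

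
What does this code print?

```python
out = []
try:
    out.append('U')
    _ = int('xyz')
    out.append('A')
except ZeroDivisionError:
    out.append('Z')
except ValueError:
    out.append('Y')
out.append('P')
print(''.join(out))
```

Execution trace: 'U' (try body) → 'Y' (except ValueError) → 'P' (after the try/except). Output: UYP

Answer: UYP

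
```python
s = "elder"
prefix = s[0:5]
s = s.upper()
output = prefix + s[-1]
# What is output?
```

Trace:
`s = "elder"` → s = 'elder'
`prefix = s[0:5]` → prefix = 'elder'
`s = s.upper()` → s = 'ELDER'
`output = prefix + s[-1]` → output = 'elderR'
So output = 'elderR'

Answer: 'elderR'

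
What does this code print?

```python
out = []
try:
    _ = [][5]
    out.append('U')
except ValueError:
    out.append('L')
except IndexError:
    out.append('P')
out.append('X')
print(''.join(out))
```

Execution trace: 'P' (except IndexError) → 'X' (after the try/except). Output: PX

Answer: PX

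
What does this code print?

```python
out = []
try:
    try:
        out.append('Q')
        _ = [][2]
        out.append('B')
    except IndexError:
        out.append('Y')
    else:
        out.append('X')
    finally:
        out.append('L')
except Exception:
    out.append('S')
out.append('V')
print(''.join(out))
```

Execution trace: 'Q' (inner try body) → 'Y' (inner except IndexError) → 'L' (inner finally) → 'V' (after the try/except). Output: QYLV

Answer: QYLV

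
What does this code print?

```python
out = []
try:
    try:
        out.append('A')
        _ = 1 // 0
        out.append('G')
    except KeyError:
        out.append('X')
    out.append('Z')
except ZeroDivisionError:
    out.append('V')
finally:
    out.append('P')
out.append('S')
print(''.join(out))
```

Execution trace: 'A' (inner try body) → 'V' (except ZeroDivisionError) → 'P' (finally) → 'S' (after the try/except). Output: AVPS

Answer: AVPS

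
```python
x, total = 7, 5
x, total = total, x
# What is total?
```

Trace:
`x, total = 7, 5` → x = 7; total = 5
`x, total = total, x` → x = 5; total = 7
So total = 7

Answer: 7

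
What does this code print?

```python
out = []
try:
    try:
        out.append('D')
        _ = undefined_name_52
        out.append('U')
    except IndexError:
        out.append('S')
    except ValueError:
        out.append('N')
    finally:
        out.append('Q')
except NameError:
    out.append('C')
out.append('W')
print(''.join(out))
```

Execution trace: 'D' (inner try body) → 'Q' (inner finally) → 'C' (outer except NameError) → 'W' (after the try/except). Output: DQCW

Answer: DQCW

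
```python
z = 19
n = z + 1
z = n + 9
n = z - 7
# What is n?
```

Trace:
`z = 19` → z = 19
`n = z + 1` → n = 20
`z = n + 9` → z = 29
`n = z - 7` → n = 22
So n = 22

Answer: 22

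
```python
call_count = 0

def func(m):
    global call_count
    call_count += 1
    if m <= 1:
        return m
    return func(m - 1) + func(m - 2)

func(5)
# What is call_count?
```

Calls(m) = 1 + Calls(m-1) + Calls(m-2); Calls(0)=Calls(1)=1. For m=5 this gives 15.

Answer: 15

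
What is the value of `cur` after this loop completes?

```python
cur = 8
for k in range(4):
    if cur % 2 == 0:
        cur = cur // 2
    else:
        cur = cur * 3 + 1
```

Collatz-style transformation from 8
`cur` takes the values: 8 → 4 → 2 → 1 → 4

Answer: 4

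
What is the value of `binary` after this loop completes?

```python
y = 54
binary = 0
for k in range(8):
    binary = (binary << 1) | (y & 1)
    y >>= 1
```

Reverse lowest 8 bits of 54
`binary` takes the values: 0 → 1 → 3 → 6 → 13 → 27 → 54 → 108

Answer: 108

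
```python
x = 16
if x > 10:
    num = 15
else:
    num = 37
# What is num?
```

Trace:
`x = 16` → x = 16
`if x > 10: ...` → x > 10 is True → num = 15
So num = 15

Answer: 15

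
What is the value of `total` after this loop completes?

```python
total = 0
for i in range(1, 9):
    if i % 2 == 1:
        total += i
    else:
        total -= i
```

Add odd, subtract even
`total` takes the values: 0 → 1 → -1 → 2 → -2 → 3 → -3 → 4 → -4

Answer: -4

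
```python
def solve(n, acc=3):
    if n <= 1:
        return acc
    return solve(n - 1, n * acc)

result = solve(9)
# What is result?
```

Accumulator trace (n, acc): (9, 3) -> (8, 27) -> (7, 216) -> (6, 1512) -> (5, 9072) -> (4, 45360) -> (3, 181440) -> (2, 544320) -> (1, 1088640) -> return 1088640

Answer: 1088640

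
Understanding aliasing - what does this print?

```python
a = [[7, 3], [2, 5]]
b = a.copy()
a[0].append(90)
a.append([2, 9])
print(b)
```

Key concept: shallow copy with nested lists.
Step by step:
`a = [[7, 3], [2, 5]]` → a = [[7, 3], [2, 5]]
`b = a.copy()` → b = [[7, 3], [2, 5]]
`a[0].append(90)` → a = [[7, 3, 90], [2, 5]]; b = [[7, 3, 90], [2, 5]]
`a.append([2, 9])` → a = [[7, 3, 90], [2, 5], [2, 9]]
`print(b)` → prints [[7, 3, 90], [2, 5]]

Answer: [[7, 3, 90], [2, 5]]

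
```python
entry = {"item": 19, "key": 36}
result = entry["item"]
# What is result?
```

Trace:
`entry = {"item": 19, "key": 36}` → entry = {'item': 19, 'key': 36}
`result = entry["item"]` → result = 19
So result = 19

Answer: 19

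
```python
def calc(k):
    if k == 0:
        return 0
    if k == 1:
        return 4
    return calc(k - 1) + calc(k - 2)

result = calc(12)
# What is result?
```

Build up from base cases: calc(0)=0, calc(1)=4, calc(2)=4, calc(3)=8, calc(4)=12, calc(5)=20, calc(6)=32, ..., calc(12)=576

Answer: 576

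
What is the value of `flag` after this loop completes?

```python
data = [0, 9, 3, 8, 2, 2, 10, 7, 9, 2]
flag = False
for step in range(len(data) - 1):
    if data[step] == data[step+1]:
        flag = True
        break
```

Check consecutive duplicates in [0, 9, 3, 8, 2, 2, 10, 7, 9, 2]
`flag` takes the values: False → True

Answer: True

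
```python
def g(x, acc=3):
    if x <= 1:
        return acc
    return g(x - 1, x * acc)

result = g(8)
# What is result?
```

Accumulator trace (n, acc): (8, 3) -> (7, 24) -> (6, 168) -> (5, 1008) -> (4, 5040) -> (3, 20160) -> (2, 60480) -> (1, 120960) -> return 120960

Answer: 120960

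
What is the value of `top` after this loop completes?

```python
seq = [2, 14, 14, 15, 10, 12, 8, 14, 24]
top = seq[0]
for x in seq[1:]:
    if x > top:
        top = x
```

Maximum of [2, 14, 14, 15, 10, 12, 8, 14, 24]
`top` takes the values: 2 → 14 → 15 → 24

Answer: 24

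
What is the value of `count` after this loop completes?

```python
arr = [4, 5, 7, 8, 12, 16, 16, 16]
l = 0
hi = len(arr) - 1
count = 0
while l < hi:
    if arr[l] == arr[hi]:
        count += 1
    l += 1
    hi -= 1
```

Count matching pairs from ends
`count` takes the values: 0

Answer: 0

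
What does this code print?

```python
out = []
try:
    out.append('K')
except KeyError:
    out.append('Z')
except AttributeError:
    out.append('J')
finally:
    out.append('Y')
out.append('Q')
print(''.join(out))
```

Execution trace: 'K' (try body, no exception) → 'Y' (finally) → 'Q' (after the try/except). Output: KYQ

Answer: KYQ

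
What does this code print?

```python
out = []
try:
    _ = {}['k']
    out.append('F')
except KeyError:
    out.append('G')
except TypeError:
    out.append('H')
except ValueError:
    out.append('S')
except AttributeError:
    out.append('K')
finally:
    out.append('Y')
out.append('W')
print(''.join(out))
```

Execution trace: 'G' (except KeyError) → 'Y' (finally) → 'W' (after the try/except). Output: GYW

Answer: GYW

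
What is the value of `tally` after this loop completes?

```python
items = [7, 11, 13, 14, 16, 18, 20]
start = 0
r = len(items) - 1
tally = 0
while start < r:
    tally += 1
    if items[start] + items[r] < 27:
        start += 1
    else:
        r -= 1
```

Steps to find pair summing to 27
`tally` takes the values: 0 → 1 → 2 → 3 → 4 → 5 → 6

Answer: 6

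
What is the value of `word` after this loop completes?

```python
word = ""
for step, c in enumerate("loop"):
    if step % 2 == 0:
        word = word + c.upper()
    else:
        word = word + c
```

Uppercase even positions in 'loop'
`word` takes the values: "" → "L" → "Lo" → "LoO" → "LoOp"

Answer: "LoOp"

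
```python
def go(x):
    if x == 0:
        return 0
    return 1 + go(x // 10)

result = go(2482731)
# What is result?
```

Count of digits of 2482731: 7

Answer: 7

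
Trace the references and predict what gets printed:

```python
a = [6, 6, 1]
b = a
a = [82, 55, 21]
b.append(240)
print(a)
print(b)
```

Key concept: rebinding vs mutation: a is rebound to a new list, b still points at the original.
Step by step:
`a = [6, 6, 1]` → a = [6, 6, 1]
`b = a` → b = [6, 6, 1] (same object as a)
`a = [82, 55, 21]` → a = [82, 55, 21]
`b.append(240)` → b = [6, 6, 1, 240]
`print(a)` → prints [82, 55, 21]
`print(b)` → prints [6, 6, 1, 240]

Answer:
[82, 55, 21]
[6, 6, 1, 240]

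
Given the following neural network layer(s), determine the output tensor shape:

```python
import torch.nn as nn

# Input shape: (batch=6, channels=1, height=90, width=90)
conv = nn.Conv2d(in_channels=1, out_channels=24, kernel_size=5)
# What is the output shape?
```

Input: (6, 1, 90, 90) -> Output: (6, 24, 86, 86)

Answer: (6, 24, 86, 86)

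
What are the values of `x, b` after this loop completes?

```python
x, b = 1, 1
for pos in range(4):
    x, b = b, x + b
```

Fibonacci: after 4 iterations
`x, b` takes the values: (1, 1) → (1, 2) → (2, 3) → (3, 5) → (5, 8)

Answer: 5, 8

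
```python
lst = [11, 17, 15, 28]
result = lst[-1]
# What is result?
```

Trace:
`lst = [11, 17, 15, 28]` → lst = [11, 17, 15, 28]
`result = lst[-1]` → result = 28
So result = 28

Answer: 28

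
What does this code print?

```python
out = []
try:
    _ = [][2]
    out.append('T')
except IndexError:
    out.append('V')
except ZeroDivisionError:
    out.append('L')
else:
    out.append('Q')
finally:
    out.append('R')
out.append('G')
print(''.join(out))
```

Execution trace: 'V' (except IndexError) → 'R' (finally) → 'G' (after the try/except). Output: VRG

Answer: VRG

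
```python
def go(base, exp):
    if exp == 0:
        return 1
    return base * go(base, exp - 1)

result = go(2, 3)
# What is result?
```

go(2, 3) = 2 * 2 * 2 = 8

Answer: 8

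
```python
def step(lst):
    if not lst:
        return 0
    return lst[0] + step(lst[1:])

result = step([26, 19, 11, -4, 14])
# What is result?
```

26 + 19 + 11 + (-4) + 14 + 0 = 66

Answer: 66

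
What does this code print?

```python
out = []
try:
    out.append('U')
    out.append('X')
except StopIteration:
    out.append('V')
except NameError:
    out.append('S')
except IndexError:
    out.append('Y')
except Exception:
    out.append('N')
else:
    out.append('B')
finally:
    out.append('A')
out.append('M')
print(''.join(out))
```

Execution trace: 'U' (try body) → 'X' (try body, no exception) → 'B' (else) → 'A' (finally) → 'M' (after the try/except). Output: UXBAM

Answer: UXBAM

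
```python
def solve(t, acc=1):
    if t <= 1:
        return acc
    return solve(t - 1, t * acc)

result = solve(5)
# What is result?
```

Accumulator trace (n, acc): (5, 1) -> (4, 5) -> (3, 20) -> (2, 60) -> (1, 120) -> return 120

Answer: 120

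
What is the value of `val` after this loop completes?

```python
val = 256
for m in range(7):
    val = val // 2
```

Halve 7 times: 256 // 2^7 = 2
`val` takes the values: 256 → 128 → 64 → 32 → 16 → 8 → 4 → 2

Answer: 2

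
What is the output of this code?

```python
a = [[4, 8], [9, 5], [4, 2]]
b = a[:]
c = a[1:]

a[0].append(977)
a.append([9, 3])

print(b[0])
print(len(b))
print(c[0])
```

Key concept: slice with nested mutation.
Step by step:
`a = [[4, 8], [9, 5], [4, 2]]` → a = [[4, 8], [9, 5], [4, 2]]
`b = a[:]` → b = [[4, 8], [9, 5], [4, 2]]
`c = a[1:]` → c = [[9, 5], [4, 2]]
`a[0].append(977)` → a = [[4, 8, 977], [9, 5], [4, 2]]; b = [[4, 8, 977], [9, 5], [4, 2]]
`a.append([9, 3])` → a = [[4, 8, 977], [9, 5], [4, 2], [9, 3]]
`print(b[0])` → prints [4, 8, 977]
`print(len(b))` → prints 3
`print(c[0])` → prints [9, 5]

Answer:
[4, 8, 977]
3
[9, 5]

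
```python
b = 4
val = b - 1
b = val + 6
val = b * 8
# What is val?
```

Trace:
`b = 4` → b = 4
`val = b - 1` → val = 3
`b = val + 6` → b = 9
`val = b * 8` → val = 72
So val = 72

Answer: 72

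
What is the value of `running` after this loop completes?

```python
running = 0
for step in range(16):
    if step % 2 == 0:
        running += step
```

Sum of even numbers 0 to 15
`running` takes the values: 0 → 2 → 6 → 12 → 20 → 30 → 42 → 56

Answer: 56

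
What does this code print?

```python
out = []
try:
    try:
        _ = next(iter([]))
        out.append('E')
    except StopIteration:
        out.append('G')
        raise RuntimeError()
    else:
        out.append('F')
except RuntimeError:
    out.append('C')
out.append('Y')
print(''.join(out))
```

Execution trace: 'G' (inner except StopIteration) → 'C' (outer except RuntimeError) → 'Y' (after the try/except). Output: GCY

Answer: GCY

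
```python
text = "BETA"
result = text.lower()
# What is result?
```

Trace:
`text = "BETA"` → text = 'BETA'
`result = text.lower()` → result = 'beta'
So result = 'beta'

Answer: 'beta'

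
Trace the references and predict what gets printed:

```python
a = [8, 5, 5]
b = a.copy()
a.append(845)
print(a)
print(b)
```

Key concept: list.copy() creates independent copy.
Step by step:
`a = [8, 5, 5]` → a = [8, 5, 5]
`b = a.copy()` → b = [8, 5, 5]
`a.append(845)` → a = [8, 5, 5, 845]
`print(a)` → prints [8, 5, 5, 845]
`print(b)` → prints [8, 5, 5]

Answer:
[8, 5, 5, 845]
[8, 5, 5]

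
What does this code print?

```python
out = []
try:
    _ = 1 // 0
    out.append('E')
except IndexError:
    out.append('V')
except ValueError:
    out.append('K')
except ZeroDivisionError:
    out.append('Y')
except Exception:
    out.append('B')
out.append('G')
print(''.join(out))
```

Execution trace: 'Y' (except ZeroDivisionError) → 'G' (after the try/except). Output: YG

Answer: YG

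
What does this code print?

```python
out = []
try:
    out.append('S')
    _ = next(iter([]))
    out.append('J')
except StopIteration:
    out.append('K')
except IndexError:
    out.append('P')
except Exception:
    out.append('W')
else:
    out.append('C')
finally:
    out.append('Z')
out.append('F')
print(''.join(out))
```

Execution trace: 'S' (try body) → 'K' (except StopIteration) → 'Z' (finally) → 'F' (after the try/except). Output: SKZF

Answer: SKZF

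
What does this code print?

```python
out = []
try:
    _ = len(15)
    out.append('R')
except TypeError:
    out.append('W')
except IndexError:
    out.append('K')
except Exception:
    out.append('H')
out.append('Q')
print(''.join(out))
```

Execution trace: 'W' (except TypeError) → 'Q' (after the try/except). Output: WQ

Answer: WQ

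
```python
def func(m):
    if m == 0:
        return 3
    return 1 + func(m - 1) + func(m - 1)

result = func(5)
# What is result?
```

func(m) = 1 + 2·func(m-1), func(0)=3. Closed form: (3+1)·2^5 - 1 = 127.

Answer: 127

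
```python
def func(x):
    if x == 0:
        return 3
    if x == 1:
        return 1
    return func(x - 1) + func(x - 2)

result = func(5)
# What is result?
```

Build up from base cases: func(0)=3, func(1)=1, func(2)=4, func(3)=5, func(4)=9, func(5)=14

Answer: 14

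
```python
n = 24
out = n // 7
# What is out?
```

Trace:
`n = 24` → n = 24
`out = n // 7` → out = 3
So out = 3

Answer: 3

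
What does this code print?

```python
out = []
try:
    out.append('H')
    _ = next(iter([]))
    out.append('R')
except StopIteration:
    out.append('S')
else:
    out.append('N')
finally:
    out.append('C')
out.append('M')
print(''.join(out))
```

Execution trace: 'H' (try body) → 'S' (except StopIteration) → 'C' (finally) → 'M' (after the try/except). Output: HSCM

Answer: HSCM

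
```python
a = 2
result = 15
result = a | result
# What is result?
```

Trace:
`a = 2` → a = 2
`result = 15` → result = 15
`result = a | result` → result = 15
So result = 15

Answer: 15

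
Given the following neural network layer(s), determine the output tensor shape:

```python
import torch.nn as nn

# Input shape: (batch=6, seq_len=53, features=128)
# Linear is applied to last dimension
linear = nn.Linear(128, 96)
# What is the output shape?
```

Input: (6, 53, 128) -> Output: (6, 53, 96)

Answer: (6, 53, 96)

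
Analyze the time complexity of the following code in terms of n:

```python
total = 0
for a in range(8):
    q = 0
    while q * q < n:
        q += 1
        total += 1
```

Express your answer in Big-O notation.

Each loop level contributes: 1 × √n. Multiplying the contributions gives O(√n).

Answer: O(√n)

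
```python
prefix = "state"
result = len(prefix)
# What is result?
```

Trace:
`prefix = "state"` → prefix = 'state'
`result = len(prefix)` → result = 5
So result = 5

Answer: 5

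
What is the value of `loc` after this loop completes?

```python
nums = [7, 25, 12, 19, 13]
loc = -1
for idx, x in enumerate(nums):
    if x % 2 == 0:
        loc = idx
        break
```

First even number index in [7, 25, 12, 19, 13]
`loc` takes the values: -1 → 2

Answer: 2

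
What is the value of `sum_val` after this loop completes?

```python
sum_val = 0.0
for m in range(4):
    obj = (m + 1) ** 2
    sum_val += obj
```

Sum of squared losses 1² + 2² + ... + 4²
`sum_val` takes the values: 0.0 → 1.0 → 5.0 → 14.0 → 30.0

Answer: 30.0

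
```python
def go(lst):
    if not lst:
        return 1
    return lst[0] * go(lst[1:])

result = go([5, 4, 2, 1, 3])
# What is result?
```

Product over [5, 4, 2, 1, 3] = 5 * 4 * 2 * 1 * 3 = 120

Answer: 120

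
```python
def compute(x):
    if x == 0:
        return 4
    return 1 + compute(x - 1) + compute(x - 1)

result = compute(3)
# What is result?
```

compute(x) = 1 + 2·compute(x-1), compute(0)=4. Closed form: (4+1)·2^3 - 1 = 39.

Answer: 39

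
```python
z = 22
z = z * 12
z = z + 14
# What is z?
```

Trace:
`z = 22` → z = 22
`z = z * 12` → z = 264
`z = z + 14` → z = 278
So z = 278

Answer: 278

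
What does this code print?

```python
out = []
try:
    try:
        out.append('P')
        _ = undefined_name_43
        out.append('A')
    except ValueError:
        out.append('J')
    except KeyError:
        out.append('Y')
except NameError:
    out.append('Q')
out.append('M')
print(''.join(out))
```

Execution trace: 'P' (try body) → 'Q' (outer except NameError) → 'M' (after the try/except). Output: PQM

Answer: PQM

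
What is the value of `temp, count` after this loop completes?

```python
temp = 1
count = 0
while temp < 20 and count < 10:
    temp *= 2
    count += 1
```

Double until >= 20 or 10 iterations
`temp, count` takes the values: (1, 0) → (2, 0) → (2, 1) → (4, 1) → (4, 2) → (8, 2) → (8, 3) → (16, 3) → (16, 4) → (32, 4) → (32, 5)

Answer: 32, 5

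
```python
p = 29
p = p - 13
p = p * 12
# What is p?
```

Trace:
`p = 29` → p = 29
`p = p - 13` → p = 16
`p = p * 12` → p = 192
So p = 192

Answer: 192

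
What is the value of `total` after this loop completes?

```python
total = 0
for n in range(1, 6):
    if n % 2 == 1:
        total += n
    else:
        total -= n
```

Add odd, subtract even
`total` takes the values: 0 → 1 → -1 → 2 → -2 → 3

Answer: 3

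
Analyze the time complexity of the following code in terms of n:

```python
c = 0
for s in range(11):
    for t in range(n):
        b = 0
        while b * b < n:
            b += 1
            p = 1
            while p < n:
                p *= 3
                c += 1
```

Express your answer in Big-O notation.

Each loop level contributes: 1 × n × √n × log n. Multiplying the contributions gives O(n√n log n).

Answer: O(n√n log n)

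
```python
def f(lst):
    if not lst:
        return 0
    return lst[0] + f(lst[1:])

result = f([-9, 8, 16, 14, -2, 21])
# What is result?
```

(-9) + 8 + 16 + 14 + (-2) + 21 + 0 = 48

Answer: 48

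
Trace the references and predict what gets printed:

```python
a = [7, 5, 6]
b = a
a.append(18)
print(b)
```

Key concept: basic list aliasing.
Step by step:
`a = [7, 5, 6]` → a = [7, 5, 6]
`b = a` → b = [7, 5, 6] (same object as a)
`a.append(18)` → a = [7, 5, 6, 18] (same object as b); b = [7, 5, 6, 18] (same object as a)
`print(b)` → prints [7, 5, 6, 18]

Answer: [7, 5, 6, 18]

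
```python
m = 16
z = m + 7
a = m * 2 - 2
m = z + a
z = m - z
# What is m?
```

Trace:
`m = 16` → m = 16
`z = m + 7` → z = 23
`a = m * 2 - 2` → a = 30
`m = z + a` → m = 53
`z = m - z` → z = 30
So m = 53

Answer: 53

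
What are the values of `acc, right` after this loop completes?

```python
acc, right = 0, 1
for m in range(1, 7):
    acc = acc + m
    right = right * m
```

Sum and factorial of 1 to 6
`acc, right` takes the values: (0, 1) → (1, 1) → (3, 1) → (3, 2) → (6, 2) → (6, 6) → (10, 6) → (10, 24) → (15, 24) → (15, 120) → (21, 120) → (21, 720)

Answer: 21, 720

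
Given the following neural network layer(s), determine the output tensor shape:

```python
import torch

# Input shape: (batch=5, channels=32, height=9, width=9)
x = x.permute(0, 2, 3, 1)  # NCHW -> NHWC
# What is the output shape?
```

Input: (5, 32, 9, 9) -> Output: (5, 9, 9, 32)

Answer: (5, 9, 9, 32)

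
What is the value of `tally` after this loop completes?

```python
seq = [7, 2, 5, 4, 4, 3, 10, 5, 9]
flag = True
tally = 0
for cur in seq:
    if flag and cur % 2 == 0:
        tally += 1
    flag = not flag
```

Count even values at even positions
`tally` takes the values: 0 → 1 → 2

Answer: 2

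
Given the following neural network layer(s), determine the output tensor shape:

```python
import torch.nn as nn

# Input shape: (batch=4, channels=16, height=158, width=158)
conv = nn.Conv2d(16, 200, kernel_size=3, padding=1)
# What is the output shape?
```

Input: (4, 16, 158, 158) -> Output: (4, 200, 158, 158)

Answer: (4, 200, 158, 158)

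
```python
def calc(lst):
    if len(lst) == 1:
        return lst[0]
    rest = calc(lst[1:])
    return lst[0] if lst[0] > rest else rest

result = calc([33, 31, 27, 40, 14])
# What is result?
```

Recursive max over [33, 31, 27, 40, 14] = 40

Answer: 40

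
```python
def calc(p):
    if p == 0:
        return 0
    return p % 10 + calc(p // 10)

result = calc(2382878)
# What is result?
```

Sum of digits of 2382878: 8 + 7 + 8 + 2 + 8 + 3 + 2 = 38

Answer: 38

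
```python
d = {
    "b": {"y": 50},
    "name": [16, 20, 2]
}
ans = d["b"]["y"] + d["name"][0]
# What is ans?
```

Trace:
`d = { ...` → d = {'b': {'y': 50}, 'name': [16, 20, 2]}
`ans = d["b"]["y"] + d["name"][0]` → ans = 66
So ans = 66

Answer: 66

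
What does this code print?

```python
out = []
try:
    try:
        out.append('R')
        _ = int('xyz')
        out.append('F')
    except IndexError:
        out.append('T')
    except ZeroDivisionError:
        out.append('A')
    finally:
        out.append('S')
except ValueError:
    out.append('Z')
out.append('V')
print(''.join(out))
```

Execution trace: 'R' (try body) → 'S' (finally) → 'Z' (outer except ValueError) → 'V' (after the try/except). Output: RSZV

Answer: RSZV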